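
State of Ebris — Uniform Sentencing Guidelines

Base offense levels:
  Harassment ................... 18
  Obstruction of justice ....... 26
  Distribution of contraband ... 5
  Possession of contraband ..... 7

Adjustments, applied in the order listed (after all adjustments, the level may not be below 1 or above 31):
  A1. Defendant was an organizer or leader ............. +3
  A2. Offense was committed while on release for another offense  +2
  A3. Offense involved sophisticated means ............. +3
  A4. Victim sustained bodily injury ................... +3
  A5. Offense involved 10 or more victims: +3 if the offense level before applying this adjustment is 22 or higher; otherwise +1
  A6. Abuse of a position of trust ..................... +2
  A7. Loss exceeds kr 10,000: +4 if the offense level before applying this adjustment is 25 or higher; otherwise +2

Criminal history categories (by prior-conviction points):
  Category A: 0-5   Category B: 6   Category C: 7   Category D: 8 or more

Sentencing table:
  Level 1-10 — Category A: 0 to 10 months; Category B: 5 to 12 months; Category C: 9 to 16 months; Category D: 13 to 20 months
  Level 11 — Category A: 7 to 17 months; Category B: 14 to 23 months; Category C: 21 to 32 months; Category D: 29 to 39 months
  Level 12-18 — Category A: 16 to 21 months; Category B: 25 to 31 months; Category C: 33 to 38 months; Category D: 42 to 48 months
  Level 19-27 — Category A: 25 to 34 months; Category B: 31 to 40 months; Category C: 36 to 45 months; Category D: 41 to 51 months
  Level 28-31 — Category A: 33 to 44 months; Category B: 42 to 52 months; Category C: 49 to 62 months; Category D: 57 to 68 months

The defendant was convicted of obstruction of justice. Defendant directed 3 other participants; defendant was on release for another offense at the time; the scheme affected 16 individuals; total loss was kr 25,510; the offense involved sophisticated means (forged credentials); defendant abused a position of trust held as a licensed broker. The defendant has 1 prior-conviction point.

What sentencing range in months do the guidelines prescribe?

33-44 months

Base offense level for obstruction of justice: 26.
A1 applies: 26 + 3 = 29.
A2 applies: 29 + 2 = 31.
A3 applies: 31 + 3 = 34.
A5 applies (level before this adjustment is 34 ≥ 22, so +3): 34 + 3 = 37.
A6 applies: 37 + 2 = 39.
A7 applies (level before this adjustment is 39 ≥ 25, so +4): 39 + 4 = 43.
Level 43 exceeds the maximum of 31; capped at 31.
Final offense level: 31.
Criminal history: 1 prior point → Category A (0-5).
Level 31 falls in the 28-31 band.
Grid: Level 28-31 × Category A = 33-44 months.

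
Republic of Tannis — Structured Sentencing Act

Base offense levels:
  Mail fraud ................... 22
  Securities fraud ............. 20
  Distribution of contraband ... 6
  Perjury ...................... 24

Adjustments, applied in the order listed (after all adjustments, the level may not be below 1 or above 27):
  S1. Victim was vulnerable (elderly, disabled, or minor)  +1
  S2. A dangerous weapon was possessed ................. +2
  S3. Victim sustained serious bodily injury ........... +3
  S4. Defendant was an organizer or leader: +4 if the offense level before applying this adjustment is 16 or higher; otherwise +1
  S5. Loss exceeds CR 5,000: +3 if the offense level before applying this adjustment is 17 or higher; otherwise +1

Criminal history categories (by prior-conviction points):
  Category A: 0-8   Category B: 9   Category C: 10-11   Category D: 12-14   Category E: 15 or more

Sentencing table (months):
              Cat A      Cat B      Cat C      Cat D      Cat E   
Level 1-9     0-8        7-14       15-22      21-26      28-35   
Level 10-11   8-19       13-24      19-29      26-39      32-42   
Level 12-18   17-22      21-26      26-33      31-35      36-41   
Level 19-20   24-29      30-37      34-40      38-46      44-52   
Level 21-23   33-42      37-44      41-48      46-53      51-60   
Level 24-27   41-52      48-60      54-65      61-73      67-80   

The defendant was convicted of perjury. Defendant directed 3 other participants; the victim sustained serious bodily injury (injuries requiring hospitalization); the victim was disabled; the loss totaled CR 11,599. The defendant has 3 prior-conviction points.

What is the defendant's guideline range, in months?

41-52 months

Base offense level for perjury: 24.
S1 applies: 24 + 1 = 25.
S3 applies: 25 + 3 = 28.
S4 applies (level before this adjustment is 28 ≥ 16, so +4): 28 + 4 = 32.
S5 applies (level before this adjustment is 32 ≥ 17, so +3): 32 + 3 = 35.
Level 35 exceeds the maximum of 27; capped at 27.
Final offense level: 27.
Criminal history: 3 prior points → Category A (0-8).
Level 27 falls in the 24-27 band.
Grid: Level 24-27 × Category A = 41-52 months.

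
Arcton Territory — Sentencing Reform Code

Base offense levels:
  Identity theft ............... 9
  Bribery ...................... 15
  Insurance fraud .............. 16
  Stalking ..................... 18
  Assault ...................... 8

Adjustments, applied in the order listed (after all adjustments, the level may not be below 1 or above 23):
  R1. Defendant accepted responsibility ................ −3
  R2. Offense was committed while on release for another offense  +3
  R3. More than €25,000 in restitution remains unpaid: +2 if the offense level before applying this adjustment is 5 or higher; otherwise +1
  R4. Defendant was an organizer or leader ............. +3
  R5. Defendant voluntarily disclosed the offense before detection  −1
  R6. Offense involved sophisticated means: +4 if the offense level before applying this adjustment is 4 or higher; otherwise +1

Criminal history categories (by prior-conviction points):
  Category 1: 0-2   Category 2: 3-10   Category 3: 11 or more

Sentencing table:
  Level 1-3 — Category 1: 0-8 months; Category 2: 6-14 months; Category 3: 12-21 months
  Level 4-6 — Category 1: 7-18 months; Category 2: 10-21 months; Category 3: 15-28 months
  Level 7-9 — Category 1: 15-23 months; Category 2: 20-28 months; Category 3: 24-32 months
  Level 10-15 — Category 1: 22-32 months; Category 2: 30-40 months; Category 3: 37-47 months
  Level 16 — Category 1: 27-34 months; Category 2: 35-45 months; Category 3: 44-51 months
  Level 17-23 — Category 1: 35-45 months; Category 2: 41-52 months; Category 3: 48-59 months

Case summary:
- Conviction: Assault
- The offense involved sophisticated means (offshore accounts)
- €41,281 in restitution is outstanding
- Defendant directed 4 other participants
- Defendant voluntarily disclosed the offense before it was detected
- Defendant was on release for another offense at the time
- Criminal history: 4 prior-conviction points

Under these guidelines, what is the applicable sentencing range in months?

Base offense level for assault: 8.
R1 does not apply.
R2 applies: 8 + 3 = 11.
R3 applies (level before this adjustment is 11 ≥ 5, so +2): 11 + 2 = 13.
R4 applies: 13 + 3 = 16.
R5 applies: 16 − 1 = 15.
R6 applies (level before this adjustment is 15 ≥ 4, so +4): 15 + 4 = 19.
Final offense level: 19.
Criminal history: 4 prior points → Category 2 (3-10).
Level 19 falls in the 17-23 band.
Grid: Level 17-23 × Category 2 = 41-52 months.

41-52 months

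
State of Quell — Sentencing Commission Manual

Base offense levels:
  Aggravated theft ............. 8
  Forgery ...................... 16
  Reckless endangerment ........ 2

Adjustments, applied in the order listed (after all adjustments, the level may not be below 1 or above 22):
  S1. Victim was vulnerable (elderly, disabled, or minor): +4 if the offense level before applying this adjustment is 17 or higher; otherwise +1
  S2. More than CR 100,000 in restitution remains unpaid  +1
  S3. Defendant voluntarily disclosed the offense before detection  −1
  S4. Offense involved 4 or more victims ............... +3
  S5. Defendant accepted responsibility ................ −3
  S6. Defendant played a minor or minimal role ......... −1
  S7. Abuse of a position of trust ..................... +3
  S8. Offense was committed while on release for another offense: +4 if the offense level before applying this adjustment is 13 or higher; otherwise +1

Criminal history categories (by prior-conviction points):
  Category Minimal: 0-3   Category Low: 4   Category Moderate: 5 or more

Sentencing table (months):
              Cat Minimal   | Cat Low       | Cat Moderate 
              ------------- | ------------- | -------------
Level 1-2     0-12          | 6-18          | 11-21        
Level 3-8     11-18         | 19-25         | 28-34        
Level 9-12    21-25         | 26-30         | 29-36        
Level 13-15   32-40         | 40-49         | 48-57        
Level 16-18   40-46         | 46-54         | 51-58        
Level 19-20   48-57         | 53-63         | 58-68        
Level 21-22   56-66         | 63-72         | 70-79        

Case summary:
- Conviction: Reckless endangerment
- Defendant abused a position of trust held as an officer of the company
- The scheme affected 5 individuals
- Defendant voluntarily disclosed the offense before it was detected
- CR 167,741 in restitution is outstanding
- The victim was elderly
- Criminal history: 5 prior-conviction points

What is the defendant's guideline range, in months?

Base offense level for reckless endangerment: 2.
S1 applies (level before this adjustment is 2 < 17, so +1): 2 + 1 = 3.
S2 applies: 3 + 1 = 4.
S3 applies: 4 − 1 = 3.
S4 applies: 3 + 3 = 6.
S5 does not apply.
S6 does not apply.
S7 applies: 6 + 3 = 9.
Final offense level: 9.
Criminal history: 5 prior points → Category Moderate (5+).
Level 9 falls in the 9-12 band.
Grid: Level 9-12 × Category Moderate = 29-36 months.

29-36 months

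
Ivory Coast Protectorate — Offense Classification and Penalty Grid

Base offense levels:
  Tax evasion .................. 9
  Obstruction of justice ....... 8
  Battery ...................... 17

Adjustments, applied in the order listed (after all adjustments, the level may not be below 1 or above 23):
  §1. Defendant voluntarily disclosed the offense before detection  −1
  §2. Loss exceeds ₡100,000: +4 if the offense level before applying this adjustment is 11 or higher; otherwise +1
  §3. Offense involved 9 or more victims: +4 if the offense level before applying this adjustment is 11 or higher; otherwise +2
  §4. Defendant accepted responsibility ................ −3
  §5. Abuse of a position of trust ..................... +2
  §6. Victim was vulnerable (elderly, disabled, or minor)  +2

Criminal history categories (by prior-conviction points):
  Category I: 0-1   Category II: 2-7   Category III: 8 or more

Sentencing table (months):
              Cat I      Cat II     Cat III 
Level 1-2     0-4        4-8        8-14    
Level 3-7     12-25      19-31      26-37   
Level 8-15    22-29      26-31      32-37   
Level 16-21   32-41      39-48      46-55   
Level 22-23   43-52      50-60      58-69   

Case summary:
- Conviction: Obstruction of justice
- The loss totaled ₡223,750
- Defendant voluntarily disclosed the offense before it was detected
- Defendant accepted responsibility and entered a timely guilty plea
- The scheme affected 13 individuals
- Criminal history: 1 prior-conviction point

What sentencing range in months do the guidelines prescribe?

Base offense level for obstruction of justice: 8.
§1 applies: 8 − 1 = 7.
§2 applies (level before this adjustment is 7 < 11, so +1): 7 + 1 = 8.
§3 applies (level before this adjustment is 8 < 11, so +2): 8 + 2 = 10.
§4 applies: 10 − 3 = 7.
§5 does not apply.
§6 does not apply.
Final offense level: 7.
Criminal history: 1 prior point → Category I (0-1).
Level 7 falls in the 3-7 band.
Grid: Level 3-7 × Category I = 12-25 months.

12-25 months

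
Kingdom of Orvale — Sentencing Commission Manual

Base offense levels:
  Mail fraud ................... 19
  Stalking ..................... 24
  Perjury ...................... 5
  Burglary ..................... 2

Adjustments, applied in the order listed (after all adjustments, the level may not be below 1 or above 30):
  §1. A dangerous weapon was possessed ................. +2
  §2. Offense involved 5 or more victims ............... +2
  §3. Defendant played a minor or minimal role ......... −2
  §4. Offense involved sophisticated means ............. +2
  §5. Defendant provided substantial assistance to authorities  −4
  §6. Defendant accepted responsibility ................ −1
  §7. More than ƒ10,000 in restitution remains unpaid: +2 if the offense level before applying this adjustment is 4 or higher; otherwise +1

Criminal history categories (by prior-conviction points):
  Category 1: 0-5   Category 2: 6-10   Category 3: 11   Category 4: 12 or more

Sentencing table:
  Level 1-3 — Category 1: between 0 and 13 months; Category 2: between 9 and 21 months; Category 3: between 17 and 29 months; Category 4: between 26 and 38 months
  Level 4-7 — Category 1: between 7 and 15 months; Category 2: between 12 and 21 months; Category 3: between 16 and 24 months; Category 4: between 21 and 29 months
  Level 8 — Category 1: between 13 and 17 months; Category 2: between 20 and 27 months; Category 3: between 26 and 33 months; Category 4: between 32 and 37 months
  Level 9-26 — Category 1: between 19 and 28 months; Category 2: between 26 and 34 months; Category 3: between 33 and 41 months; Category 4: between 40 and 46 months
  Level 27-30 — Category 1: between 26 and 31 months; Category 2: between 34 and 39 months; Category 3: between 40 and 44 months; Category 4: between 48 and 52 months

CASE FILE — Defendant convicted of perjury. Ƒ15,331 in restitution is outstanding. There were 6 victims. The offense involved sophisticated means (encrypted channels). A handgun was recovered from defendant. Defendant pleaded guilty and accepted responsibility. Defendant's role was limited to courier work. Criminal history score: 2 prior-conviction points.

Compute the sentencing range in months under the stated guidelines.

19-28 months

Base offense level for perjury: 5.
§1 applies: 5 + 2 = 7.
§2 applies: 7 + 2 = 9.
§3 applies: 9 − 2 = 7.
§4 applies: 7 + 2 = 9.
§6 applies: 9 − 1 = 8.
§7 applies (level before this adjustment is 8 ≥ 4, so +2): 8 + 2 = 10.
Final offense level: 10.
Criminal history: 2 prior points → Category 1 (0-5).
Level 10 falls in the 9-26 band.
Grid: Level 9-26 × Category 1 = 19-28 months.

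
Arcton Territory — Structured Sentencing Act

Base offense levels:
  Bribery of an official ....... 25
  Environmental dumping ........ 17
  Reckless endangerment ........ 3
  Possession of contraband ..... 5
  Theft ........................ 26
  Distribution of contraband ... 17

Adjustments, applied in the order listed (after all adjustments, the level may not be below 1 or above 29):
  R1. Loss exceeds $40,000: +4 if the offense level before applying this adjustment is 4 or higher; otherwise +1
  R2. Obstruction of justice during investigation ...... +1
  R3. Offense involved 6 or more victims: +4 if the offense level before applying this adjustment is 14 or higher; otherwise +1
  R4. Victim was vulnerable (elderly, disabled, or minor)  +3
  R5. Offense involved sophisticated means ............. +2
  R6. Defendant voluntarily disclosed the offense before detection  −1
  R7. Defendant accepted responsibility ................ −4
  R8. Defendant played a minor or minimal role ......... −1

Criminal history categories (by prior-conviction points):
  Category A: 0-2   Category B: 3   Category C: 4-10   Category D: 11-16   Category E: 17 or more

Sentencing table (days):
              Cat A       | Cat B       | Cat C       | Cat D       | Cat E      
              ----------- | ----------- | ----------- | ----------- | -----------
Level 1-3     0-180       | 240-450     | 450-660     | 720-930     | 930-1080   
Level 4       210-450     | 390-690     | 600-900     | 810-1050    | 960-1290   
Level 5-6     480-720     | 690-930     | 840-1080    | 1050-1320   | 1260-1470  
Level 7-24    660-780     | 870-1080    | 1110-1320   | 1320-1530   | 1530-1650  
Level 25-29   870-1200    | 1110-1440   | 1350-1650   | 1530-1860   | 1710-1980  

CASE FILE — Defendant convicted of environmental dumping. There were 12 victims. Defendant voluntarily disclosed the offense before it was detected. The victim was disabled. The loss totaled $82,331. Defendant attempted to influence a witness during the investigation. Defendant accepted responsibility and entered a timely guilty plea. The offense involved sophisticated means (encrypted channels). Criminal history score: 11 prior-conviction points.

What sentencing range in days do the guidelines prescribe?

1530-1860 days

Base offense level for environmental dumping: 17.
R1 applies (level before this adjustment is 17 ≥ 4, so +4): 17 + 4 = 21.
R2 applies: 21 + 1 = 22.
R3 applies (level before this adjustment is 22 ≥ 14, so +4): 22 + 4 = 26.
R4 applies: 26 + 3 = 29.
R5 applies: 29 + 2 = 31.
R6 applies: 31 − 1 = 30.
R7 applies: 30 − 4 = 26.
R8 does not apply.
Final offense level: 26.
Criminal history: 11 prior points → Category D (11-16).
Level 26 falls in the 25-29 band.
Grid: Level 25-29 × Category D = 1530-1860 days.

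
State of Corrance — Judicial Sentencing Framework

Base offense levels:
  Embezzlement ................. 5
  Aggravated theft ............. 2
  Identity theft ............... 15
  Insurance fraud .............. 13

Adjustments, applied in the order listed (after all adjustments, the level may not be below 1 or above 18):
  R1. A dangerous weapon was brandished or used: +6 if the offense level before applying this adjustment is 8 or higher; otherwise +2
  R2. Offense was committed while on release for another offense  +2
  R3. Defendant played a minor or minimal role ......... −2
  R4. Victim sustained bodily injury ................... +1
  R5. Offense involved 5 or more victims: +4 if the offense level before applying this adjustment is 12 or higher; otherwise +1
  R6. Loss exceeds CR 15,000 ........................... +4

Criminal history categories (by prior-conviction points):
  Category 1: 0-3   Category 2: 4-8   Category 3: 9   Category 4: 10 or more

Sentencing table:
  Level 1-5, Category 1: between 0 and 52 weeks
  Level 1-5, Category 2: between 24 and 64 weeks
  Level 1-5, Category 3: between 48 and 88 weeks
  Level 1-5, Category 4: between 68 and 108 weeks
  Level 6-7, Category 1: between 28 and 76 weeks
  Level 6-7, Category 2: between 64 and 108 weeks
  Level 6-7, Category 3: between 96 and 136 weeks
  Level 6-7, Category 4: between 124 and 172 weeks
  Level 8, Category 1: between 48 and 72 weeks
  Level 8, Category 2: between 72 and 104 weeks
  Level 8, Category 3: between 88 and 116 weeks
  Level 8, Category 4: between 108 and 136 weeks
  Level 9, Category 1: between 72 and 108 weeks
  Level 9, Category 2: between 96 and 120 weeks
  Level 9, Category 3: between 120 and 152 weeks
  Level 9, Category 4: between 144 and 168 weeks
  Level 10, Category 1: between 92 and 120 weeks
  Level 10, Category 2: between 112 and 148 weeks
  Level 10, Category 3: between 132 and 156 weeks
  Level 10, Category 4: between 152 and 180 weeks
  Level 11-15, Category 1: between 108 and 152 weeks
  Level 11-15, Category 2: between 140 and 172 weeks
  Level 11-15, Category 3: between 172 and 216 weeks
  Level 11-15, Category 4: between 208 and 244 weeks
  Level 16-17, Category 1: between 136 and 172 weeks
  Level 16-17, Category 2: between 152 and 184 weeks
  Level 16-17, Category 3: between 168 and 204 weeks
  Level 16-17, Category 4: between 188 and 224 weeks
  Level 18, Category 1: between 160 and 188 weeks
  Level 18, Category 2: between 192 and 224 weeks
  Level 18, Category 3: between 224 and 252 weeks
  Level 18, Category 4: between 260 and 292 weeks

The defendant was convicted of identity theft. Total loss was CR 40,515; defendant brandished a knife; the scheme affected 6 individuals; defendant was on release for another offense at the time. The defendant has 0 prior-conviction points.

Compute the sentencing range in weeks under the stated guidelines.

Base offense level for identity theft: 15.
R1 applies (level before this adjustment is 15 ≥ 8, so +6): 15 + 6 = 21.
R2 applies: 21 + 2 = 23.
R5 applies (level before this adjustment is 23 ≥ 12, so +4): 23 + 4 = 27.
R6 applies: 27 + 4 = 31.
Level 31 exceeds the maximum of 18; capped at 18.
Final offense level: 18.
Criminal history: 0 prior points → Category 1 (0-3).
Level 18 falls in the 18 band.
Grid: Level 18 × Category 1 = 160-188 weeks.

160-188 weeks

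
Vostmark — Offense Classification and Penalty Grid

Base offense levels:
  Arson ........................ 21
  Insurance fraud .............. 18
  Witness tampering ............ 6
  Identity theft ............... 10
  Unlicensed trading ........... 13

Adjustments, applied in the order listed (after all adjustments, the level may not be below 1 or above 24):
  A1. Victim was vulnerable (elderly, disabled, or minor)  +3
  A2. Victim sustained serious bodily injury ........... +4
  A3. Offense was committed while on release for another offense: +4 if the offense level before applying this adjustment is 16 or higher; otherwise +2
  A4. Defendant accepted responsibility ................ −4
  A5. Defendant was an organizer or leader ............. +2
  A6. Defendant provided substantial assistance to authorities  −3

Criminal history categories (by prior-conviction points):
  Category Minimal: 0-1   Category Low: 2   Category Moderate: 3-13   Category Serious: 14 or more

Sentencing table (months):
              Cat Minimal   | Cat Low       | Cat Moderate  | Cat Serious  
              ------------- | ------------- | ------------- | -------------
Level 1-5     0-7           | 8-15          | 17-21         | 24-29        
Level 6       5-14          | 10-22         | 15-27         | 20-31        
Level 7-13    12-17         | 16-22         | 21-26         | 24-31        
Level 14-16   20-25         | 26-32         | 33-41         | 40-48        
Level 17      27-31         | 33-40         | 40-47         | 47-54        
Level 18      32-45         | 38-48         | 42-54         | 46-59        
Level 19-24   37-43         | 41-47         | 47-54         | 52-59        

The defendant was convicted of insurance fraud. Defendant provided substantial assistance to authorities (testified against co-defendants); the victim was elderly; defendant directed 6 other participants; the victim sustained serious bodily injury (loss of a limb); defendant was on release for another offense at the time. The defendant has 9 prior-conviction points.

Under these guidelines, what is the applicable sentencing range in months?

Base offense level for insurance fraud: 18.
A1 applies: 18 + 3 = 21.
A2 applies: 21 + 4 = 25.
A3 applies (level before this adjustment is 25 ≥ 16, so +4): 25 + 4 = 29.
A5 applies: 29 + 2 = 31.
A6 applies: 31 − 3 = 28.
Level 28 exceeds the maximum of 24; capped at 24.
Final offense level: 24.
Criminal history: 9 prior points → Category Moderate (3-13).
Level 24 falls in the 19-24 band.
Grid: Level 19-24 × Category Moderate = 47-54 months.

47-54 months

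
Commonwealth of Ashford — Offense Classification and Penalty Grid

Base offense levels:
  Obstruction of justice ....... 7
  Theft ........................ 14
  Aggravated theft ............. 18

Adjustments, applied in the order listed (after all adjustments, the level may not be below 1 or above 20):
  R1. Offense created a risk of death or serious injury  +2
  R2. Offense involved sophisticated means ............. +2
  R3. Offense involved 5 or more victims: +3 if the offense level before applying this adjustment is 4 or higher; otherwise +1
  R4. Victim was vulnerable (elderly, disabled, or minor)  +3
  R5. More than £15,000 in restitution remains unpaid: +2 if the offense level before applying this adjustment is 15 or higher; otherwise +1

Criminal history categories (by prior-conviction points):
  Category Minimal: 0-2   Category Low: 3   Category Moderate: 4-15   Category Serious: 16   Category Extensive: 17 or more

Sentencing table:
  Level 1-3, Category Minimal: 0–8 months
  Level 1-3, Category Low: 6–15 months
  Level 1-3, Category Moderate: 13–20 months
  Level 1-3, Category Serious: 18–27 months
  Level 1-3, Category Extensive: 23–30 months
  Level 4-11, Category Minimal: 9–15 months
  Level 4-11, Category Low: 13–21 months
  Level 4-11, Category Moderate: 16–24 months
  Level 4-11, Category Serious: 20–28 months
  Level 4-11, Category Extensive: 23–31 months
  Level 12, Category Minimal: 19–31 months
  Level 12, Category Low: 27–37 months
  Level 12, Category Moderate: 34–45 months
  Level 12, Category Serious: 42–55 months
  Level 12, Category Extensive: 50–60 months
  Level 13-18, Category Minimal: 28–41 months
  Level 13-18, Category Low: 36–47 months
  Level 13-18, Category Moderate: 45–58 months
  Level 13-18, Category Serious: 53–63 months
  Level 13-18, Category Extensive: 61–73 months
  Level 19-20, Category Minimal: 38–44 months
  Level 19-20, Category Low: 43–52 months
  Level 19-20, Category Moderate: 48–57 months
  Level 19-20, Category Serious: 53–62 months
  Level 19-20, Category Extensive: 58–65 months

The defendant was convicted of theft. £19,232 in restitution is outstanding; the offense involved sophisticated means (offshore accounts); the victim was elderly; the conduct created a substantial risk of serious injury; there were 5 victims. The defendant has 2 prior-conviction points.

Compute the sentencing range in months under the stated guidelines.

38-44 months

Base offense level for theft: 14.
R1 applies: 14 + 2 = 16.
R2 applies: 16 + 2 = 18.
R3 applies (level before this adjustment is 18 ≥ 4, so +3): 18 + 3 = 21.
R4 applies: 21 + 3 = 24.
R5 applies (level before this adjustment is 24 ≥ 15, so +2): 24 + 2 = 26.
Level 26 exceeds the maximum of 20; capped at 20.
Final offense level: 20.
Criminal history: 2 prior points → Category Minimal (0-2).
Level 20 falls in the 19-20 band.
Grid: Level 19-20 × Category Minimal = 38-44 months.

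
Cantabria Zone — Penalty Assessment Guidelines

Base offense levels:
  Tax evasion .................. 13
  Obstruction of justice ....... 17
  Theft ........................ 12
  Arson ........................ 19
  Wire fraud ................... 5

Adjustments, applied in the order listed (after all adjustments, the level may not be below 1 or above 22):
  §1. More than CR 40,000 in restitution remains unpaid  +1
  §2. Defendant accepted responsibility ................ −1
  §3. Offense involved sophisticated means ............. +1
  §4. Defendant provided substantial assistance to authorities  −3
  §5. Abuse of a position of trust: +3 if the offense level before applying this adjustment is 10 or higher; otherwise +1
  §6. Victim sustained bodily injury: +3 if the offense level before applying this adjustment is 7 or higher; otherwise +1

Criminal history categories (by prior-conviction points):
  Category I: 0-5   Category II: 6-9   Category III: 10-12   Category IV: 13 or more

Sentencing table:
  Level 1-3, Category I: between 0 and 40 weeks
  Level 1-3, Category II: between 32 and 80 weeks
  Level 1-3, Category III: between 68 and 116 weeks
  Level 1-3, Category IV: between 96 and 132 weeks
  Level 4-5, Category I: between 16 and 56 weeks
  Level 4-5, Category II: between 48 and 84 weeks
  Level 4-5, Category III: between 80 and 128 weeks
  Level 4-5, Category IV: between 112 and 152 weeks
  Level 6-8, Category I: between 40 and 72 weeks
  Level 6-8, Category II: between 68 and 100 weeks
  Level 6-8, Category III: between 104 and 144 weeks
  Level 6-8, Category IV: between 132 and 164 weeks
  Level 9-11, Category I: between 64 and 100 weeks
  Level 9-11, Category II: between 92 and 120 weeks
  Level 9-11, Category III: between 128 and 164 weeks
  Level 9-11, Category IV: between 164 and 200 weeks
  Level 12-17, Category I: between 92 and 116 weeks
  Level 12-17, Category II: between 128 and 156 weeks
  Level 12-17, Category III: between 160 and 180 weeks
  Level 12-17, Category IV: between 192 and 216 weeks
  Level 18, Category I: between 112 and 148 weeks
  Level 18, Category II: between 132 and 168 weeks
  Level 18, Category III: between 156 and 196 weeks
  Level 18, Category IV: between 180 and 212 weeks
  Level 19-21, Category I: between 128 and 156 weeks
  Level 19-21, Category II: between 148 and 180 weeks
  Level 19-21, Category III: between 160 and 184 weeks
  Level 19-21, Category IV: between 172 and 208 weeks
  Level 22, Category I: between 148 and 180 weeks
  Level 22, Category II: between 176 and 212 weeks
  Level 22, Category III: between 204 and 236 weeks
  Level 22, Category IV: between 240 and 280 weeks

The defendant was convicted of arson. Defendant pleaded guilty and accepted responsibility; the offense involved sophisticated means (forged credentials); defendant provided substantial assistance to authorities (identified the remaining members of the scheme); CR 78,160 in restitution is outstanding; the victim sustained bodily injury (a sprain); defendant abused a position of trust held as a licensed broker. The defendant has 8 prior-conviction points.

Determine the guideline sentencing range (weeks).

Base offense level for arson: 19.
§1 applies: 19 + 1 = 20.
§2 applies: 20 − 1 = 19.
§3 applies: 19 + 1 = 20.
§4 applies: 20 − 3 = 17.
§5 applies (level before this adjustment is 17 ≥ 10, so +3): 17 + 3 = 20.
§6 applies (level before this adjustment is 20 ≥ 7, so +3): 20 + 3 = 23.
Level 23 exceeds the maximum of 22; capped at 22.
Final offense level: 22.
Criminal history: 8 prior points → Category II (6-9).
Level 22 falls in the 22 band.
Grid: Level 22 × Category II = 176-212 weeks.

176-212 weeks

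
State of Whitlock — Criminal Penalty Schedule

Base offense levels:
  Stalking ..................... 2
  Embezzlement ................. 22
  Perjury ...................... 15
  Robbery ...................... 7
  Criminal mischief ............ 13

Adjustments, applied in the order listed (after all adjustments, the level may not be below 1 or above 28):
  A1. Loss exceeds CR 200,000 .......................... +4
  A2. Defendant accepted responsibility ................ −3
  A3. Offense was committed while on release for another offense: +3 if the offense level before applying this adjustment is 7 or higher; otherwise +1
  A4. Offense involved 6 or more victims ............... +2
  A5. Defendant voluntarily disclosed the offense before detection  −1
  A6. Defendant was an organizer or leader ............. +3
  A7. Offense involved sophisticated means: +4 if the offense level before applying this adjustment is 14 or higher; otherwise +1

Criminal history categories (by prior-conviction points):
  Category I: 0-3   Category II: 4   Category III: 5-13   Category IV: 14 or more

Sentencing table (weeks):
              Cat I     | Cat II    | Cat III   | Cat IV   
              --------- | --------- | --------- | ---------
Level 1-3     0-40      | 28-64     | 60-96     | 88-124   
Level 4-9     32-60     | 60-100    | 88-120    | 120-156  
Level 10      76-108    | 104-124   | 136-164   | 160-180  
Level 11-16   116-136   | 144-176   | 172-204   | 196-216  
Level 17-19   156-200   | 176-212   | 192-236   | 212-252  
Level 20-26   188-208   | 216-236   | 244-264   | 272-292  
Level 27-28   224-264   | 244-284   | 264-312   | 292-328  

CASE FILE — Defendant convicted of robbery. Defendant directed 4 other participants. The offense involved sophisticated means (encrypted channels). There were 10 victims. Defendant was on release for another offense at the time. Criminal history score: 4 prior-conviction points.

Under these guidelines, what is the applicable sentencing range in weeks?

176-212 weeks

Base offense level for robbery: 7.
A2 does not apply.
A3 applies (level before this adjustment is 7 ≥ 7, so +3): 7 + 3 = 10.
A4 applies: 10 + 2 = 12.
A5 does not apply.
A6 applies: 12 + 3 = 15.
A7 applies (level before this adjustment is 15 ≥ 14, so +4): 15 + 4 = 19.
Final offense level: 19.
Criminal history: 4 prior points → Category II (4).
Level 19 falls in the 17-19 band.
Grid: Level 17-19 × Category II = 176-212 weeks.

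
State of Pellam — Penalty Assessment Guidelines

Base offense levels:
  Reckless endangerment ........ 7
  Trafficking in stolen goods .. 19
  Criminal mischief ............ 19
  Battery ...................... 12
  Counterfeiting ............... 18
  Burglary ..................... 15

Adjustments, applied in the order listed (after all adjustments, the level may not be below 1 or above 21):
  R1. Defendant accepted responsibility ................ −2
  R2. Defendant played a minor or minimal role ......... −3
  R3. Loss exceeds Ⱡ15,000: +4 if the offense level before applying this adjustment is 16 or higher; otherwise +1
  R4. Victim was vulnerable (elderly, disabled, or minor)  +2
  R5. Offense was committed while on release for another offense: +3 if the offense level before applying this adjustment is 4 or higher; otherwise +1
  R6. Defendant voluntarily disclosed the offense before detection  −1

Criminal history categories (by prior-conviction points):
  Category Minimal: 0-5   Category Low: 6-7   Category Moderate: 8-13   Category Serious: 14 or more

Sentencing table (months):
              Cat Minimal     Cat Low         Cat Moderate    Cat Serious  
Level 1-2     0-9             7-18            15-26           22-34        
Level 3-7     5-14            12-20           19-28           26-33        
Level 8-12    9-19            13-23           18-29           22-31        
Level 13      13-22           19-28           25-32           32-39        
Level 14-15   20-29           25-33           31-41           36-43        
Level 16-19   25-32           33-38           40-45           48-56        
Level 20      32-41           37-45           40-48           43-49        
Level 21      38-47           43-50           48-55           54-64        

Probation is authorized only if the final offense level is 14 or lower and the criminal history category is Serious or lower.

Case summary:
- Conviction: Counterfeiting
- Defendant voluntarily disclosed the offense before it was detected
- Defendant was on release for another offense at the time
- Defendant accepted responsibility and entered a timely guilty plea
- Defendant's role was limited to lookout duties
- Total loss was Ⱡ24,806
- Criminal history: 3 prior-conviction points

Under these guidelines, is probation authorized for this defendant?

No

Base offense level for counterfeiting: 18.
R1 applies: 18 − 2 = 16.
R2 applies: 16 − 3 = 13.
R3 applies (level before this adjustment is 13 < 16, so +1): 13 + 1 = 14.
R4 does not apply.
R5 applies (level before this adjustment is 14 ≥ 4, so +3): 14 + 3 = 17.
R6 applies: 17 − 1 = 16.
Final offense level: 16.
Criminal history: 3 prior points → Category Minimal (0-5).
Level 16 falls in the 16-19 band.
Grid: Level 16-19 × Category Minimal = 25-32 months.
Probation check: level 16 > 14 and category Minimal ≤ Serious → not eligible.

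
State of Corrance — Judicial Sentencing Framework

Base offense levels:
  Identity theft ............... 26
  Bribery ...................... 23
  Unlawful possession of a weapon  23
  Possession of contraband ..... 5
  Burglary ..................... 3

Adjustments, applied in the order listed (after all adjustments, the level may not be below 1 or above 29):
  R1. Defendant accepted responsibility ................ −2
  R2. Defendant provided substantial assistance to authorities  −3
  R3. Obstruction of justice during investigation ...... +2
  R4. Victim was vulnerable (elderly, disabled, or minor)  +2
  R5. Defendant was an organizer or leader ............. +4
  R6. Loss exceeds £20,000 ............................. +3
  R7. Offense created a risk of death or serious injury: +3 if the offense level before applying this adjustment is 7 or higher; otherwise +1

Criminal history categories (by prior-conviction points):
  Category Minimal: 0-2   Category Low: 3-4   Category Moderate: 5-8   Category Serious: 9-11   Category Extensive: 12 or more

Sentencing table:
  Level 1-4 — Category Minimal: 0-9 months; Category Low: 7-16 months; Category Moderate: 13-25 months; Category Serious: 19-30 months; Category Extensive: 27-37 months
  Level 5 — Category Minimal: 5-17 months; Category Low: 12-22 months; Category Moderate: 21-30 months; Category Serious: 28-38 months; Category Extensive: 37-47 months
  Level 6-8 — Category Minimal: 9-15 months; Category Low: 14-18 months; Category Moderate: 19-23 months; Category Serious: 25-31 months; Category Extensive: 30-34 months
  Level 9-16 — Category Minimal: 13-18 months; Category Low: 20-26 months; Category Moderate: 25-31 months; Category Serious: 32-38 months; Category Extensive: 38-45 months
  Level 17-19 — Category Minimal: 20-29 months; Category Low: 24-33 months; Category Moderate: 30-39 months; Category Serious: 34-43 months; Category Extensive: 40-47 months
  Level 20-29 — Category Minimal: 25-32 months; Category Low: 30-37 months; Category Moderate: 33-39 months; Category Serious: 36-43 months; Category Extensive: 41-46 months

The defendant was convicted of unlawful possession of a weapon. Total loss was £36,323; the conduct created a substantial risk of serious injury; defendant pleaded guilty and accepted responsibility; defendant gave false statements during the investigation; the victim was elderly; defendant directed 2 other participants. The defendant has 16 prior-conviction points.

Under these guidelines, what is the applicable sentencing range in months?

Base offense level for unlawful possession of a weapon: 23.
R1 applies: 23 − 2 = 21.
R3 applies: 21 + 2 = 23.
R4 applies: 23 + 2 = 25.
R5 applies: 25 + 4 = 29.
R6 applies: 29 + 3 = 32.
R7 applies (level before this adjustment is 32 ≥ 7, so +3): 32 + 3 = 35.
Level 35 exceeds the maximum of 29; capped at 29.
Final offense level: 29.
Criminal history: 16 prior points → Category Extensive (12+).
Level 29 falls in the 20-29 band.
Grid: Level 20-29 × Category Extensive = 41-46 months.

41-46 months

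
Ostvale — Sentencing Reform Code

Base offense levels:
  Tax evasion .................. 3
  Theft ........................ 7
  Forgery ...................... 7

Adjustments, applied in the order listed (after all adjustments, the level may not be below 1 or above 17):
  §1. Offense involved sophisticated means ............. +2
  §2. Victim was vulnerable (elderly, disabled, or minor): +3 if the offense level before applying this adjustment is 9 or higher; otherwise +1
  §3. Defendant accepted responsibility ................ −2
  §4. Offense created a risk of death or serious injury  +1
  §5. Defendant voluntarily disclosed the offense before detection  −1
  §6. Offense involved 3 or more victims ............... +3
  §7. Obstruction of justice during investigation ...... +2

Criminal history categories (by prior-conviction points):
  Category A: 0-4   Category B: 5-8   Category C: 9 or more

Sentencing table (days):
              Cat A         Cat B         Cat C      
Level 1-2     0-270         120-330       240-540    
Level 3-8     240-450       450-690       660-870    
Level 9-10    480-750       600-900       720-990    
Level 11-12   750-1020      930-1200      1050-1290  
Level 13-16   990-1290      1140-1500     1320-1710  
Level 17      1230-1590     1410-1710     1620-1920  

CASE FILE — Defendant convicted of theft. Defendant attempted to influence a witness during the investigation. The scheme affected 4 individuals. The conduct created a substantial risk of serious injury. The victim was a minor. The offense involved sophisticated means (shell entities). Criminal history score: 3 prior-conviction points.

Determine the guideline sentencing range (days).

Base offense level for theft: 7.
§1 applies: 7 + 2 = 9.
§2 applies (level before this adjustment is 9 ≥ 9, so +3): 9 + 3 = 12.
§4 applies: 12 + 1 = 13.
§5 does not apply.
§6 applies: 13 + 3 = 16.
§7 applies: 16 + 2 = 18.
Level 18 exceeds the maximum of 17; capped at 17.
Final offense level: 17.
Criminal history: 3 prior points → Category A (0-4).
Level 17 falls in the 17 band.
Grid: Level 17 × Category A = 1230-1590 days.

1230-1590 days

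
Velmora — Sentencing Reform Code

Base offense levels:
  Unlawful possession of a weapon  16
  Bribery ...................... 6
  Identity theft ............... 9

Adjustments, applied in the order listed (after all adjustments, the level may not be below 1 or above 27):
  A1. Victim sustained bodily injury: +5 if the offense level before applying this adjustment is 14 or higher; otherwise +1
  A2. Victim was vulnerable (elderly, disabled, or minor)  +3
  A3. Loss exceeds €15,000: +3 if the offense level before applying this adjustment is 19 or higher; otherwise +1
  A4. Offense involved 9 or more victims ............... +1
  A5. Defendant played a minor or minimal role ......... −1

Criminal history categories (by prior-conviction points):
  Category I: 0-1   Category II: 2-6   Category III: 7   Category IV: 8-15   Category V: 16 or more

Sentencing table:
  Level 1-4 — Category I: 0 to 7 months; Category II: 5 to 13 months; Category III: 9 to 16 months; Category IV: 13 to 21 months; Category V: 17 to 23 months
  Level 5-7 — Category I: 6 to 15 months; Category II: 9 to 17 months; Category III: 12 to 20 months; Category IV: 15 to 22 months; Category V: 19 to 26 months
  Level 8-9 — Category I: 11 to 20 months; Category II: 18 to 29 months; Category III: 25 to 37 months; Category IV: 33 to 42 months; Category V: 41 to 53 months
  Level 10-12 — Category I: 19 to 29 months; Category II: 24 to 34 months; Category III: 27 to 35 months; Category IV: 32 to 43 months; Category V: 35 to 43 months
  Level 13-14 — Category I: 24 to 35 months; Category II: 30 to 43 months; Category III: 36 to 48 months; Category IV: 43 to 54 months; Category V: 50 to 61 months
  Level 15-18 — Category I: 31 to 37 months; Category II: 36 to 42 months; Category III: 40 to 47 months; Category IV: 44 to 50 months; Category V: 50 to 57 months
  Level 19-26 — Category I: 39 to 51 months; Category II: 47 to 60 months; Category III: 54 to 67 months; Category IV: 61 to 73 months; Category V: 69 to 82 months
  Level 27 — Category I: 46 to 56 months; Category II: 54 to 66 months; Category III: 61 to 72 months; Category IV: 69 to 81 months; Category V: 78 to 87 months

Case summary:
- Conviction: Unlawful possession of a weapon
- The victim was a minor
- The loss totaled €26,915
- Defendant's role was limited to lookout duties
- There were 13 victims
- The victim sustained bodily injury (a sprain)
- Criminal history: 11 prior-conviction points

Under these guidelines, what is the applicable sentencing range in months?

69-81 months

Base offense level for unlawful possession of a weapon: 16.
A1 applies (level before this adjustment is 16 ≥ 14, so +5): 16 + 5 = 21.
A2 applies: 21 + 3 = 24.
A3 applies (level before this adjustment is 24 ≥ 19, so +3): 24 + 3 = 27.
A4 applies: 27 + 1 = 28.
A5 applies: 28 − 1 = 27.
Final offense level: 27.
Criminal history: 11 prior points → Category IV (8-15).
Level 27 falls in the 27 band.
Grid: Level 27 × Category IV = 69-81 months.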